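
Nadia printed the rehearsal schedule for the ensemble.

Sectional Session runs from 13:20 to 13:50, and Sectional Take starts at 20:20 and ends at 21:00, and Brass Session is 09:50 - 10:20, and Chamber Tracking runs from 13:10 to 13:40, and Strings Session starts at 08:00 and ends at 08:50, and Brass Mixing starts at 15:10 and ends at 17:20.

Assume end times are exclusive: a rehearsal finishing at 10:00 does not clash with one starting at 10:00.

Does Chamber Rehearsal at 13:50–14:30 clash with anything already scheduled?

No — it doesn't clash with anything

Strings Session: ends 08:50 at or before Chamber Rehearsal starts 13:50 → clear.
Brass Session: ends 10:20 at or before Chamber Rehearsal starts 13:50 → clear.
Chamber Tracking: ends 13:40 at or before Chamber Rehearsal starts 13:50 → clear.
Sectional Session: ends 13:50 at or before Chamber Rehearsal starts 13:50 → clear.
Brass Mixing: starts 15:10 at or after Chamber Rehearsal ends 14:30 → clear.
Sectional Take: starts 20:20 at or after Chamber Rehearsal ends 14:30 → clear.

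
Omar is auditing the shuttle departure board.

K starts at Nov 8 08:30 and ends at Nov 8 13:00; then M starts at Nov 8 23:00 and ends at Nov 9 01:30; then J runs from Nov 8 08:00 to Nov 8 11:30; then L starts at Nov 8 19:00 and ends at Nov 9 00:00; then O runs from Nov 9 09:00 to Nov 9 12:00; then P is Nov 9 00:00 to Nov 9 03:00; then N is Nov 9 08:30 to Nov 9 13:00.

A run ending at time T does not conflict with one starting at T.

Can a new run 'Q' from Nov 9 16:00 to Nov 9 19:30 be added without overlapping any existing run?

J: ends Nov 8 11:30 at or before Q starts Nov 9 16:00 → clear.
K: ends Nov 8 13:00 at or before Q starts Nov 9 16:00 → clear.
L: ends Nov 9 00:00 at or before Q starts Nov 9 16:00 → clear.
M: ends Nov 9 01:30 at or before Q starts Nov 9 16:00 → clear.
P: ends Nov 9 03:00 at or before Q starts Nov 9 16:00 → clear.
N: ends Nov 9 13:00 at or before Q starts Nov 9 16:00 → clear.
O: ends Nov 9 12:00 at or before Q starts Nov 9 16:00 → clear.

Yes — the slot is free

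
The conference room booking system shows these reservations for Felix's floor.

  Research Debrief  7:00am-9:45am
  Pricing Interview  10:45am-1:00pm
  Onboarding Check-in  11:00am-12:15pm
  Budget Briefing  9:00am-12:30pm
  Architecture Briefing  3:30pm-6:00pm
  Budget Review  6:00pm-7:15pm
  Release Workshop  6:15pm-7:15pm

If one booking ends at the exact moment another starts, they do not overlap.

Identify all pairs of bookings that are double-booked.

Budget Briefing & Onboarding Check-in, Budget Briefing & Pricing Interview, Budget Briefing & Research Debrief, Budget Review & Release Workshop, Onboarding Check-in & Pricing Interview

Check each pair: they overlap iff neither finishes before the other starts.
Sorted by start: Research Debrief, Budget Briefing, Pricing Interview, Onboarding Check-in, Architecture Briefing, Budget Review, Release Workshop.
Budget Briefing starts before Research Debrief ends → Research Debrief and Budget Briefing overlap.
Pricing Interview starts after Research Debrief ends — done with Research Debrief.
Pricing Interview starts before Budget Briefing ends → Budget Briefing and Pricing Interview overlap.
Onboarding Check-in starts before Budget Briefing ends → Budget Briefing and Onboarding Check-in overlap.
Architecture Briefing starts after Budget Briefing ends — done with Budget Briefing.
Onboarding Check-in starts before Pricing Interview ends → Pricing Interview and Onboarding Check-in overlap.
Architecture Briefing starts after Pricing Interview ends — done with Pricing Interview.
Architecture Briefing starts after Onboarding Check-in ends — done with Onboarding Check-in.
Budget Review starts exactly when Architecture Briefing ends (back-to-back, no overlap) — done with Architecture Briefing.
Release Workshop starts before Budget Review ends → Budget Review and Release Workshop overlap.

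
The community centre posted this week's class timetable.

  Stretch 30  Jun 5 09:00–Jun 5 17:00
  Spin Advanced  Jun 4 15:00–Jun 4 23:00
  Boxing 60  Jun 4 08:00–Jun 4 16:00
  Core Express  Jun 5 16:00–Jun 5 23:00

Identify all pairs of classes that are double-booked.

Sorted by start: Boxing 60, Spin Advanced, Stretch 30, Core Express.
Spin Advanced starts before Boxing 60 ends → Boxing 60 and Spin Advanced overlap.
Stretch 30 starts after Boxing 60 ends, so Boxing 60 has no further overlaps.
Stretch 30 starts after Spin Advanced ends, so Spin Advanced has no further overlaps.
Core Express starts before Stretch 30 ends → Stretch 30 and Core Express overlap.

Boxing 60 & Spin Advanced, Core Express & Stretch 30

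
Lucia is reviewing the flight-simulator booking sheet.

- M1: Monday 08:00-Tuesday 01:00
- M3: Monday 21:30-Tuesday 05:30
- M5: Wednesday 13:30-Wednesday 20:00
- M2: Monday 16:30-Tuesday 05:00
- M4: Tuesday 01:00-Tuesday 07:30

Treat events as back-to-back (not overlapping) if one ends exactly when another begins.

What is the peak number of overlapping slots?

3

Sweep the timeline, counting +1 at each start and −1 at each end (ends before starts at a tie):
Monday 08:00 start M1 → 1
Monday 16:30 start M2 → 2
Monday 21:30 start M3 → 3
Tuesday 01:00 end M1 → 2
Tuesday 01:00 start M4 → 3
Tuesday 05:00 end M2 → 2
Tuesday 05:30 end M3 → 1
Tuesday 07:30 end M4 → 0
Wednesday 13:30 start M5 → 1
Wednesday 20:00 end M5 → 0
Peak is 3, at Monday 21:30 (M1, M2, M3).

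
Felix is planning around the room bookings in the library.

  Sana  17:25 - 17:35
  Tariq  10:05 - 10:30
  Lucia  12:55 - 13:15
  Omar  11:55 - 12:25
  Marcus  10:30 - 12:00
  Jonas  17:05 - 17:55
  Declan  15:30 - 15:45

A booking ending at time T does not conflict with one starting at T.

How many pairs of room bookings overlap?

2

Sorted by start: Tariq, Marcus, Omar, Lucia, Declan, Jonas, Sana.
Marcus starts exactly when Tariq ends (back-to-back, no overlap), so nothing later overlaps Tariq either.
Omar starts before Marcus ends → Marcus and Omar overlap.
Lucia starts after Marcus ends, so nothing later overlaps Marcus either.
Lucia starts after Omar ends, so nothing later overlaps Omar either.
Declan starts after Lucia ends, so nothing later overlaps Lucia either.
Jonas starts after Declan ends, so nothing later overlaps Declan either.
Sana starts before Jonas ends → Jonas and Sana overlap.
Overlapping pairs: Jonas & Sana, Marcus & Omar — 2 in total.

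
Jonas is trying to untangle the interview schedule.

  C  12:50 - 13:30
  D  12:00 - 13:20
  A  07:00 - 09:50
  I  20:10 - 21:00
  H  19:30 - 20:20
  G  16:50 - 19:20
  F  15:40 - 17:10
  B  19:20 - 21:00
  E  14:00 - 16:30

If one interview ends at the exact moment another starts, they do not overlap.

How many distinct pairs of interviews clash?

Two intervals overlap when each starts before the other ends.
Sorted by start: A, D, C, E, F, G, B, H, I.
D starts after A ends, so nothing later overlaps A either.
C starts before D ends → D and C overlap.
E starts after D ends, so nothing later overlaps D either.
E starts after C ends, so nothing later overlaps C either.
F starts before E ends → E and F overlap.
G starts after E ends, so nothing later overlaps E either.
G starts before F ends → F and G overlap.
B starts after F ends, so nothing later overlaps F either.
B starts exactly when G ends (back-to-back, no overlap), so nothing later overlaps G either.
H starts before B ends → B and H overlap.
I starts before B ends → B and I overlap.
I starts before H ends → H and I overlap.
Overlapping pairs: B & H, B & I, C & D, E & F, F & G, H & I — 6 in total.

6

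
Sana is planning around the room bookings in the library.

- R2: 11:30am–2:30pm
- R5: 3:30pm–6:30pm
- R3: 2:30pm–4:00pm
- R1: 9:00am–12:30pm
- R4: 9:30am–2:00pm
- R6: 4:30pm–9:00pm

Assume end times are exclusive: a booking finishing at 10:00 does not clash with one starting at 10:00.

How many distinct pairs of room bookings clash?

Sorted by start: R1, R4, R2, R3, R5, R6.
R4 starts before R1 ends → R1 and R4 overlap.
R2 starts before R1 ends → R1 and R2 overlap.
R3 starts after R1 ends — done with R1.
R2 starts before R4 ends → R4 and R2 overlap.
R3 starts after R4 ends — done with R4.
R3 starts exactly when R2 ends (back-to-back, no overlap) — done with R2.
R5 starts before R3 ends → R3 and R5 overlap.
R6 starts after R3 ends.
R6 starts before R5 ends → R5 and R6 overlap.
Overlapping pairs: R1 & R2, R1 & R4, R2 & R4, R3 & R5, R5 & R6 — 5 in total.

5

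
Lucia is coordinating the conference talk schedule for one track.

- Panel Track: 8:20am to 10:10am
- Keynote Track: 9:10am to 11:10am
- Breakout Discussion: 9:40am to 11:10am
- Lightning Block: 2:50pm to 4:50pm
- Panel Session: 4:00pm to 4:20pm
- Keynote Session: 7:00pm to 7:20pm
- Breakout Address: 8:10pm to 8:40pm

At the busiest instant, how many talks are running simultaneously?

Walk through starts and ends in time order (an end at T is processed before a start at T):
8:20am start Panel Track → 1
9:10am start Keynote Track → 2
9:40am start Breakout Discussion → 3
10:10am end Panel Track → 2
11:10am end Breakout Discussion → 1
11:10am end Keynote Track → 0
2:50pm start Lightning Block → 1
4:00pm start Panel Session → 2
4:20pm end Panel Session → 1
4:50pm end Lightning Block → 0
7:00pm start Keynote Session → 1
7:20pm end Keynote Session → 0
8:10pm start Breakout Address → 1
8:40pm end Breakout Address → 0
Peak is 3, at 9:40am (Breakout Discussion, Keynote Track, Panel Track).

3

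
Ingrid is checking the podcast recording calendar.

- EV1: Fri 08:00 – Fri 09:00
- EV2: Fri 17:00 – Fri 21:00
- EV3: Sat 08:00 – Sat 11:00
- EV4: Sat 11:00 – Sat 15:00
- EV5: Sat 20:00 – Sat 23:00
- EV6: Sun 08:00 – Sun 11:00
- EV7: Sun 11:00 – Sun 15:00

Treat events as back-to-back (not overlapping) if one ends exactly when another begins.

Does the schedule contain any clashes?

No

Two intervals overlap when each starts before the other ends.
Sorted by start: EV1, EV2, EV3, EV4, EV5, EV6, EV7.
EV2 starts after EV1 ends, so nothing later overlaps EV1 either.
EV3 starts after EV2 ends, so nothing later overlaps EV2 either.
EV4 starts exactly when EV3 ends (back-to-back, no overlap), so nothing later overlaps EV3 either.
EV5 starts after EV4 ends, so nothing later overlaps EV4 either.
EV6 starts after EV5 ends, so nothing later overlaps EV5 either.
EV7 starts exactly when EV6 ends (back-to-back, no overlap).
Every pair is clear; the schedule has no overlaps.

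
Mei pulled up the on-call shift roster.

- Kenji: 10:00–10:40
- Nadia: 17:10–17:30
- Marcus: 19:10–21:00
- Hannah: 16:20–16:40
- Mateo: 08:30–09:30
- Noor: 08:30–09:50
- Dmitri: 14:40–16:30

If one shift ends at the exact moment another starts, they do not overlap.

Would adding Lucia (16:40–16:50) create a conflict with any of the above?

Noor: ends 09:50 at or before Lucia starts 16:40 → clear.
Mateo: ends 09:30 at or before Lucia starts 16:40 → clear.
Kenji: ends 10:40 at or before Lucia starts 16:40 → clear.
Dmitri: ends 16:30 at or before Lucia starts 16:40 → clear.
Hannah: ends 16:40 at or before Lucia starts 16:40 → clear.
Nadia: starts 17:10 at or after Lucia ends 16:50 → clear.
Marcus: starts 19:10 at or after Lucia ends 16:50 → clear.

No — it doesn't clash with anything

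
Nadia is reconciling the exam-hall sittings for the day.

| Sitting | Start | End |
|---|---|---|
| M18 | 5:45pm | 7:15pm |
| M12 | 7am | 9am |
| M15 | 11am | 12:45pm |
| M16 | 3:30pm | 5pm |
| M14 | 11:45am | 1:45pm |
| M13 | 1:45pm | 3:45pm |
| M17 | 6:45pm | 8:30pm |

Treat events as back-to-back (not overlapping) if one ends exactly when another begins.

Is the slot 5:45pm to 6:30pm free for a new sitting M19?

No — it overlaps M18

M12: ends 9am at or before M19 starts 5:45pm → clear.
M15: ends 12:45pm at or before M19 starts 5:45pm → clear.
M14: ends 1:45pm at or before M19 starts 5:45pm → clear.
M13: ends 3:45pm at or before M19 starts 5:45pm → clear.
M16: ends 5pm at or before M19 starts 5:45pm → clear.
M18: starts 5:45pm before M19 ends 6:30pm, and ends 7:15pm after M19 starts 5:45pm → overlap.
M17: starts 6:45pm at or after M19 ends 6:30pm → clear.
M19 overlaps M18.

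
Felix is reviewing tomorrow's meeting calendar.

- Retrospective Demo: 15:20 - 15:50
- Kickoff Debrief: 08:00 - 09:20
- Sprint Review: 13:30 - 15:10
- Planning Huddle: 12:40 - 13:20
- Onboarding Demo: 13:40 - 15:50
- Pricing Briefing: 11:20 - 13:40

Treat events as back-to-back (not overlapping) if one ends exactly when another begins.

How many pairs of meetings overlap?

Sorted by start: Kickoff Debrief, Pricing Briefing, Planning Huddle, Sprint Review, Onboarding Demo, Retrospective Demo.
Pricing Briefing starts after Kickoff Debrief ends, so Kickoff Debrief has no further overlaps.
Planning Huddle starts before Pricing Briefing ends → Pricing Briefing and Planning Huddle overlap.
Sprint Review starts before Pricing Briefing ends → Pricing Briefing and Sprint Review overlap.
Onboarding Demo starts exactly when Pricing Briefing ends (back-to-back, no overlap), so Pricing Briefing has no further overlaps.
Sprint Review starts after Planning Huddle ends, so Planning Huddle has no further overlaps.
Onboarding Demo starts before Sprint Review ends → Sprint Review and Onboarding Demo overlap.
Retrospective Demo starts after Sprint Review ends.
Retrospective Demo starts before Onboarding Demo ends → Onboarding Demo and Retrospective Demo overlap.
Overlapping pairs: Onboarding Demo & Retrospective Demo, Onboarding Demo & Sprint Review, Planning Huddle & Pricing Briefing, Pricing Briefing & Sprint Review — 4 in total.

4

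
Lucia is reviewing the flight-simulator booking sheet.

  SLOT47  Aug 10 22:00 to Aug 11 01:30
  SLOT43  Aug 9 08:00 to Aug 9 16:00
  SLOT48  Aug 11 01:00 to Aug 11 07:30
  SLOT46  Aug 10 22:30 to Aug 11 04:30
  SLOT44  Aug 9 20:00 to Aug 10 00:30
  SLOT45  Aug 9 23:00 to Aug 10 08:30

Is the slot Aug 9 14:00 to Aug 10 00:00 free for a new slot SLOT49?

No — it overlaps SLOT43, SLOT44, SLOT45

SLOT43: starts Aug 9 08:00 before SLOT49 ends Aug 10 00:00, and ends Aug 9 16:00 after SLOT49 starts Aug 9 14:00 → overlap.
SLOT44: starts Aug 9 20:00 before SLOT49 ends Aug 10 00:00, and ends Aug 10 00:30 after SLOT49 starts Aug 9 14:00 → overlap.
SLOT45: starts Aug 9 23:00 before SLOT49 ends Aug 10 00:00, and ends Aug 10 08:30 after SLOT49 starts Aug 9 14:00 → overlap.
SLOT47: starts Aug 10 22:00 at or after SLOT49 ends Aug 10 00:00 → clear.
SLOT46: starts Aug 10 22:30 at or after SLOT49 ends Aug 10 00:00 → clear.
SLOT48: starts Aug 11 01:00 at or after SLOT49 ends Aug 10 00:00 → clear.
SLOT49 overlaps SLOT43, SLOT44, SLOT45.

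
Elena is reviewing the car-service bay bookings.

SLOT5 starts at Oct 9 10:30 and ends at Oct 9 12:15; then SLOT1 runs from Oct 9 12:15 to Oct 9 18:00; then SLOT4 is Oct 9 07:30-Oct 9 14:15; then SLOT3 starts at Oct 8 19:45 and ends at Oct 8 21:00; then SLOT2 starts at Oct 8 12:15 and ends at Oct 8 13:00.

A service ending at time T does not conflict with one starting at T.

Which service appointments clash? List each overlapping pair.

Sorted by start: SLOT2, SLOT3, SLOT4, SLOT5, SLOT1.
SLOT3 starts after SLOT2 ends, so SLOT2 has no further overlaps.
SLOT4 starts after SLOT3 ends, so SLOT3 has no further overlaps.
SLOT5 starts before SLOT4 ends → SLOT4 and SLOT5 overlap.
SLOT1 starts before SLOT4 ends → SLOT4 and SLOT1 overlap.
SLOT1 starts exactly when SLOT5 ends (back-to-back, no overlap).

SLOT1 & SLOT4, SLOT4 & SLOT5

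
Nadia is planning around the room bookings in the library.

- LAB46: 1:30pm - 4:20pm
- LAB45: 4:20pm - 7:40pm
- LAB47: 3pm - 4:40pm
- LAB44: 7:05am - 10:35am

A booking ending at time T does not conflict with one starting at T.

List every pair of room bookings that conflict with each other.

Sorted by start: LAB44, LAB46, LAB47, LAB45.
LAB46 starts after LAB44 ends, so nothing later overlaps LAB44 either.
LAB47 starts before LAB46 ends → LAB46 and LAB47 overlap.
LAB45 starts exactly when LAB46 ends (back-to-back, no overlap).
LAB45 starts before LAB47 ends → LAB47 and LAB45 overlap.

LAB45 & LAB47, LAB46 & LAB47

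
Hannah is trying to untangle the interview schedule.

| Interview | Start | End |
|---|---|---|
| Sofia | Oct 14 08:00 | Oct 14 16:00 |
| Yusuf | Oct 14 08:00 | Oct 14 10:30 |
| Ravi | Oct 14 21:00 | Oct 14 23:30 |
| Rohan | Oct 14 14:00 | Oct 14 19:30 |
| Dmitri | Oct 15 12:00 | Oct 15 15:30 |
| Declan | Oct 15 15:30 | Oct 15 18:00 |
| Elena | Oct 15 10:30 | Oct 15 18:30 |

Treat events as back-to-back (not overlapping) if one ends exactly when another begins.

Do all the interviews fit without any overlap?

No

Sorted by start: Sofia, Yusuf, Rohan, Ravi, Elena, Dmitri, Declan.
Yusuf starts before Sofia ends → Sofia and Yusuf overlap.
That's a conflict, so the schedule is not conflict-free.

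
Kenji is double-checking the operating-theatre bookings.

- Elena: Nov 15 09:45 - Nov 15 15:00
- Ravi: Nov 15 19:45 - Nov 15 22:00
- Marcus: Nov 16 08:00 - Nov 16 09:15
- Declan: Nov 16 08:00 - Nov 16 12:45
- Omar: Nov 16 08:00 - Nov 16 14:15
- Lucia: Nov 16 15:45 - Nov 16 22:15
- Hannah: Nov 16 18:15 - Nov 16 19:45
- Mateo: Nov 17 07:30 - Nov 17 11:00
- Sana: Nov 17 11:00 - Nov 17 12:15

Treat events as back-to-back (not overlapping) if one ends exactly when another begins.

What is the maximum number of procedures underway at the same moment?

Sort all start/end points and keep a running count:
Nov 15 09:45 start Elena → 1
Nov 15 15:00 end Elena → 0
Nov 15 19:45 start Ravi → 1
Nov 15 22:00 end Ravi → 0
Nov 16 08:00 start Declan → 1
Nov 16 08:00 start Marcus → 2
Nov 16 08:00 start Omar → 3
Nov 16 09:15 end Marcus → 2
Nov 16 12:45 end Declan → 1
Nov 16 14:15 end Omar → 0
Nov 16 15:45 start Lucia → 1
Nov 16 18:15 start Hannah → 2
Nov 16 19:45 end Hannah → 1
Nov 16 22:15 end Lucia → 0
Nov 17 07:30 start Mateo → 1
Nov 17 11:00 end Mateo → 0
Nov 17 11:00 start Sana → 1
Nov 17 12:15 end Sana → 0
Peak is 3, at Nov 16 08:00 (Declan, Marcus, Omar).

3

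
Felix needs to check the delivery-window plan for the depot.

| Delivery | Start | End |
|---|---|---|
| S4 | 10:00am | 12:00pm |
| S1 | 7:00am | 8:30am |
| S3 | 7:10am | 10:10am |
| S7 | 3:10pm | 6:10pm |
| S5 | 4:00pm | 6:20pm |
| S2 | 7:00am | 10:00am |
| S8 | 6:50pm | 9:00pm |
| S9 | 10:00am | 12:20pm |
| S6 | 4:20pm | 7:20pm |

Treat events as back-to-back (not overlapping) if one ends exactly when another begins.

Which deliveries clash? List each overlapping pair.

S1 & S2, S1 & S3, S2 & S3, S3 & S4, S3 & S9, S4 & S9, S5 & S6, S5 & S7, S6 & S7, S6 & S8

Sorted by start: S1, S2, S3, S4, S9, S7, S5, S6, S8.
S2 starts before S1 ends → S1 and S2 overlap.
S3 starts before S1 ends → S1 and S3 overlap.
S4 starts after S1 ends — done with S1.
S3 starts before S2 ends → S2 and S3 overlap.
S4 starts exactly when S2 ends (back-to-back, no overlap) — done with S2.
S4 starts before S3 ends → S3 and S4 overlap.
S9 starts before S3 ends → S3 and S9 overlap.
S7 starts after S3 ends — done with S3.
S9 starts before S4 ends → S4 and S9 overlap.
S7 starts after S4 ends — done with S4.
S7 starts after S9 ends — done with S9.
S5 starts before S7 ends → S7 and S5 overlap.
S6 starts before S7 ends → S7 and S6 overlap.
S8 starts after S7 ends.
S6 starts before S5 ends → S5 and S6 overlap.
S8 starts after S5 ends.
S8 starts before S6 ends → S6 and S8 overlap.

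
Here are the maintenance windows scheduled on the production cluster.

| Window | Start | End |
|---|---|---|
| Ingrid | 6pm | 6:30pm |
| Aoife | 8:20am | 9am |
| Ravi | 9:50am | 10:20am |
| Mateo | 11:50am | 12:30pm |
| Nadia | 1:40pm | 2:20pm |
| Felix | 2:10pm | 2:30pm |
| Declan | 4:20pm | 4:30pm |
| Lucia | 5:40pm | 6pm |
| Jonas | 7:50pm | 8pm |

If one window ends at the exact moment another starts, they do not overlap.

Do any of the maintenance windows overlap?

Sorted by start: Aoife, Ravi, Mateo, Nadia, Felix, Declan, Lucia, Ingrid, Jonas.
Ravi starts after Aoife ends, so nothing later overlaps Aoife either.
Mateo starts after Ravi ends, so nothing later overlaps Ravi either.
Nadia starts after Mateo ends, so nothing later overlaps Mateo either.
Felix starts before Nadia ends → Nadia and Felix overlap.
That's a conflict, so the schedule is not conflict-free.

Yes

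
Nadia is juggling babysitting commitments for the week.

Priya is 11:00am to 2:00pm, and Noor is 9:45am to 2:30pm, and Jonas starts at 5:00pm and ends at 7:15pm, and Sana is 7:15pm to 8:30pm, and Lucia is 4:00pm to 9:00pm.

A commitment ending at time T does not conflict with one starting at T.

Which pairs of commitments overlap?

Sorted by start: Noor, Priya, Lucia, Jonas, Sana.
Priya starts before Noor ends → Noor and Priya overlap.
Lucia starts after Noor ends — done with Noor.
Lucia starts after Priya ends — done with Priya.
Jonas starts before Lucia ends → Lucia and Jonas overlap.
Sana starts before Lucia ends → Lucia and Sana overlap.
Sana starts exactly when Jonas ends (back-to-back, no overlap).

Jonas & Lucia, Lucia & Sana, Noor & Priya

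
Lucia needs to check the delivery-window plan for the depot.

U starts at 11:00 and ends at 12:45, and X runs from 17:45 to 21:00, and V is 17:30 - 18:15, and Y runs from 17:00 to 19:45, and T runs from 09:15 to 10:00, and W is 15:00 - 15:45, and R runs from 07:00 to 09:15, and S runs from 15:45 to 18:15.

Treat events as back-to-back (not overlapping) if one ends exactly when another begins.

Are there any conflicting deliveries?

Sorted by start: R, T, U, W, S, Y, V, X.
T starts exactly when R ends (back-to-back, no overlap); R is clear from here.
U starts after T ends; T is clear from here.
W starts after U ends; U is clear from here.
S starts exactly when W ends (back-to-back, no overlap); W is clear from here.
Y starts before S ends → S and Y overlap.
That's a conflict, so the schedule is not conflict-free.

Yes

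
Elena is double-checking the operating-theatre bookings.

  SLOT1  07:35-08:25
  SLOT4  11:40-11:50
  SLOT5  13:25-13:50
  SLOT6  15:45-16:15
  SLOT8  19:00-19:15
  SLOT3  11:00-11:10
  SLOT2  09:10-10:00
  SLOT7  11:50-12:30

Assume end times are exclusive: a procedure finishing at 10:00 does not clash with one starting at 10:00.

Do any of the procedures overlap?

Sorted by start: SLOT1, SLOT2, SLOT3, SLOT4, SLOT7, SLOT5, SLOT6, SLOT8.
SLOT2 starts after SLOT1 ends, so nothing later overlaps SLOT1 either.
SLOT3 starts after SLOT2 ends, so nothing later overlaps SLOT2 either.
SLOT4 starts after SLOT3 ends, so nothing later overlaps SLOT3 either.
SLOT7 starts exactly when SLOT4 ends (back-to-back, no overlap), so nothing later overlaps SLOT4 either.
SLOT5 starts after SLOT7 ends, so nothing later overlaps SLOT7 either.
SLOT6 starts after SLOT5 ends, so nothing later overlaps SLOT5 either.
SLOT8 starts after SLOT6 ends.
Every pair is clear; the schedule has no overlaps.

No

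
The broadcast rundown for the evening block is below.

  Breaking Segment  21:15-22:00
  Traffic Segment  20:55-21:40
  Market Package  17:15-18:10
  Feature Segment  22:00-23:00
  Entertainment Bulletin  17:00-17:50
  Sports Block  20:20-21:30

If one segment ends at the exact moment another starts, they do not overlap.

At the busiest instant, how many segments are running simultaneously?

Sort all start/end points and keep a running count:
17:00 start Entertainment Bulletin → 1
17:15 start Market Package → 2
17:50 end Entertainment Bulletin → 1
18:10 end Market Package → 0
20:20 start Sports Block → 1
20:55 start Traffic Segment → 2
21:15 start Breaking Segment → 3
21:30 end Sports Block → 2
21:40 end Traffic Segment → 1
22:00 end Breaking Segment → 0
22:00 start Feature Segment → 1
23:00 end Feature Segment → 0
Peak is 3, at 21:15 (Breaking Segment, Sports Block, Traffic Segment).

3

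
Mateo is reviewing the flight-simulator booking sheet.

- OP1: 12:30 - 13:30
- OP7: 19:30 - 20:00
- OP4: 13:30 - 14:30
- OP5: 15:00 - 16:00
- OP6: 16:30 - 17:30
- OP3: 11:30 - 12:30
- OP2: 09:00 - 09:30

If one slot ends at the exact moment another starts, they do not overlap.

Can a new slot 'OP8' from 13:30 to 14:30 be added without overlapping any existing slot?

OP2: ends 09:30 at or before OP8 starts 13:30 → clear.
OP3: ends 12:30 at or before OP8 starts 13:30 → clear.
OP1: ends 13:30 at or before OP8 starts 13:30 → clear.
OP4: starts 13:30 before OP8 ends 14:30, and ends 14:30 after OP8 starts 13:30 → overlap.
OP5: starts 15:00 at or after OP8 ends 14:30 → clear.
OP6: starts 16:30 at or after OP8 ends 14:30 → clear.
OP7: starts 19:30 at or after OP8 ends 14:30 → clear.
OP8 overlaps OP4.

No — it overlaps OP4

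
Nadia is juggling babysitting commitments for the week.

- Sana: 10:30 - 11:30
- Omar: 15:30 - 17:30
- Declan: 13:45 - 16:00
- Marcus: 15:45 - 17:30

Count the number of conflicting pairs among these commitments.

3

Two intervals overlap when each starts before the other ends.
Sorted by start: Sana, Declan, Omar, Marcus.
Declan starts after Sana ends; Sana is clear from here.
Omar starts before Declan ends → Declan and Omar overlap.
Marcus starts before Declan ends → Declan and Marcus overlap.
Marcus starts before Omar ends → Omar and Marcus overlap.
Overlapping pairs: Declan & Marcus, Declan & Omar, Marcus & Omar — 3 in total.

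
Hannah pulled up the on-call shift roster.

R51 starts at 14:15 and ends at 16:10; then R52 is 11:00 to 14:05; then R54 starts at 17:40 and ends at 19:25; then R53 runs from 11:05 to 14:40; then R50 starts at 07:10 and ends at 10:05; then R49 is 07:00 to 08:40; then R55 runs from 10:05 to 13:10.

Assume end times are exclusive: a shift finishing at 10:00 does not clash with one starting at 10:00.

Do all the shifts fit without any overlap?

No

Two intervals overlap when each starts before the other ends.
Sorted by start: R49, R50, R55, R52, R53, R51, R54.
R50 starts before R49 ends → R49 and R50 overlap.
That's a conflict, so the schedule is not conflict-free.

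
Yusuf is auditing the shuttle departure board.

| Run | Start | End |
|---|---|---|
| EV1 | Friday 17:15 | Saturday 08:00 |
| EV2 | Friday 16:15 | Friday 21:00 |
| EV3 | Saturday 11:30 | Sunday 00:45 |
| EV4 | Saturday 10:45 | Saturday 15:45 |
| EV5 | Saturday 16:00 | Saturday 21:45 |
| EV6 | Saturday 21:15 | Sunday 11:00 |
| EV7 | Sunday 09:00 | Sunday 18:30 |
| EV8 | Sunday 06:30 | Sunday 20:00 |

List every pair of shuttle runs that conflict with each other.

EV1 & EV2, EV3 & EV4, EV3 & EV5, EV3 & EV6, EV5 & EV6, EV6 & EV7, EV6 & EV8, EV7 & EV8

Sorted by start: EV2, EV1, EV4, EV3, EV5, EV6, EV8, EV7.
EV1 starts before EV2 ends → EV2 and EV1 overlap.
EV4 starts after EV2 ends; EV2 is clear from here.
EV4 starts after EV1 ends; EV1 is clear from here.
EV3 starts before EV4 ends → EV4 and EV3 overlap.
EV5 starts after EV4 ends; EV4 is clear from here.
EV5 starts before EV3 ends → EV3 and EV5 overlap.
EV6 starts before EV3 ends → EV3 and EV6 overlap.
EV8 starts after EV3 ends; EV3 is clear from here.
EV6 starts before EV5 ends → EV5 and EV6 overlap.
EV8 starts after EV5 ends; EV5 is clear from here.
EV8 starts before EV6 ends → EV6 and EV8 overlap.
EV7 starts before EV6 ends → EV6 and EV7 overlap.
EV7 starts before EV8 ends → EV8 and EV7 overlap.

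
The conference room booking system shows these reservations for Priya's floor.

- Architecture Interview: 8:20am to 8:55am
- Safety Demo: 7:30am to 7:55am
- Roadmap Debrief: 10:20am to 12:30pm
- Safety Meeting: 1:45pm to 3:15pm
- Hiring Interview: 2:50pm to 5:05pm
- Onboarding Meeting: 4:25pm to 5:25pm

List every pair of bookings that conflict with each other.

Check each pair: they overlap iff neither finishes before the other starts.
Sorted by start: Safety Demo, Architecture Interview, Roadmap Debrief, Safety Meeting, Hiring Interview, Onboarding Meeting.
Architecture Interview starts after Safety Demo ends, so Safety Demo has no further overlaps.
Roadmap Debrief starts after Architecture Interview ends, so Architecture Interview has no further overlaps.
Safety Meeting starts after Roadmap Debrief ends, so Roadmap Debrief has no further overlaps.
Hiring Interview starts before Safety Meeting ends → Safety Meeting and Hiring Interview overlap.
Onboarding Meeting starts after Safety Meeting ends.
Onboarding Meeting starts before Hiring Interview ends → Hiring Interview and Onboarding Meeting overlap.

Hiring Interview & Onboarding Meeting, Hiring Interview & Safety Meeting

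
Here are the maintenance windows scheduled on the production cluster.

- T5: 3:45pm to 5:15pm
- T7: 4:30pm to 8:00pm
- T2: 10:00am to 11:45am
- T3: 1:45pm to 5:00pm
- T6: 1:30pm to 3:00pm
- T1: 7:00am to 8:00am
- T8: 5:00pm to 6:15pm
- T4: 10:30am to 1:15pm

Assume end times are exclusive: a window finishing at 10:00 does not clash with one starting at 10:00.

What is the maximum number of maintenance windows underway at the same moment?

Sort all start/end points and keep a running count:
7:00am start T1 → 1
8:00am end T1 → 0
10:00am start T2 → 1
10:30am start T4 → 2
11:45am end T2 → 1
1:15pm end T4 → 0
1:30pm start T6 → 1
1:45pm start T3 → 2
3:00pm end T6 → 1
3:45pm start T5 → 2
4:30pm start T7 → 3
5:00pm end T3 → 2
5:00pm start T8 → 3
5:15pm end T5 → 2
6:15pm end T8 → 1
8:00pm end T7 → 0
Peak is 3, at 4:30pm (T3, T5, T7).

3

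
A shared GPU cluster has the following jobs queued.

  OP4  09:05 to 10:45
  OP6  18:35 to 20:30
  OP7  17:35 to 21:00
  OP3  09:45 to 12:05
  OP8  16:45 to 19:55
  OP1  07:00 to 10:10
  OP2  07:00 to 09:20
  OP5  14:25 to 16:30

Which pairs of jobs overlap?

OP1 & OP2, OP1 & OP3, OP1 & OP4, OP2 & OP4, OP3 & OP4, OP6 & OP7, OP6 & OP8, OP7 & OP8

Sorted by start: OP1, OP2, OP4, OP3, OP5, OP8, OP7, OP6.
OP2 starts before OP1 ends → OP1 and OP2 overlap.
OP4 starts before OP1 ends → OP1 and OP4 overlap.
OP3 starts before OP1 ends → OP1 and OP3 overlap.
OP5 starts after OP1 ends, so OP1 has no further overlaps.
OP4 starts before OP2 ends → OP2 and OP4 overlap.
OP3 starts after OP2 ends, so OP2 has no further overlaps.
OP3 starts before OP4 ends → OP4 and OP3 overlap.
OP5 starts after OP4 ends, so OP4 has no further overlaps.
OP5 starts after OP3 ends, so OP3 has no further overlaps.
OP8 starts after OP5 ends, so OP5 has no further overlaps.
OP7 starts before OP8 ends → OP8 and OP7 overlap.
OP6 starts before OP8 ends → OP8 and OP6 overlap.
OP6 starts before OP7 ends → OP7 and OP6 overlap.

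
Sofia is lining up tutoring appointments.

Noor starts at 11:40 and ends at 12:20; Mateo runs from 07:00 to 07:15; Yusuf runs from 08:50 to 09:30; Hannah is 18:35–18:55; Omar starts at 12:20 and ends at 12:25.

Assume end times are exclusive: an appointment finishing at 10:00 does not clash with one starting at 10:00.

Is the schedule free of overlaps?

Yes

Sorted by start: Mateo, Yusuf, Noor, Omar, Hannah.
Yusuf starts after Mateo ends; Mateo is clear from here.
Noor starts after Yusuf ends; Yusuf is clear from here.
Omar starts exactly when Noor ends (back-to-back, no overlap); Noor is clear from here.
Hannah starts after Omar ends.
Every pair is clear; the schedule has no overlaps.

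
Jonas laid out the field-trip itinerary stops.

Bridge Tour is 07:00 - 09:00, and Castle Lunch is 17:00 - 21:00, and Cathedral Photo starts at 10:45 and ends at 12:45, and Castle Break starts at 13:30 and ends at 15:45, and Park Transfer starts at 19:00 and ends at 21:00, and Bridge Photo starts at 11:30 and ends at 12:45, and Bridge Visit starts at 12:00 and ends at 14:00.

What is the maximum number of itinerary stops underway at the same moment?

3

Sort all start/end points and keep a running count:
07:00 start Bridge Tour → 1
09:00 end Bridge Tour → 0
10:45 start Cathedral Photo → 1
11:30 start Bridge Photo → 2
12:00 start Bridge Visit → 3
12:45 end Bridge Photo → 2
12:45 end Cathedral Photo → 1
13:30 start Castle Break → 2
14:00 end Bridge Visit → 1
15:45 end Castle Break → 0
17:00 start Castle Lunch → 1
19:00 start Park Transfer → 2
21:00 end Castle Lunch → 1
21:00 end Park Transfer → 0
Peak is 3, at 12:00 (Bridge Photo, Bridge Visit, Cathedral Photo).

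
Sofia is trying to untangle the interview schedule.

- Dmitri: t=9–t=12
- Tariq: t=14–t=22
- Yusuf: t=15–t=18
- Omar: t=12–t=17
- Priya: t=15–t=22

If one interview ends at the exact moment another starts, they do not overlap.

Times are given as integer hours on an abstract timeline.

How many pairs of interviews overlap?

Sorted by start: Dmitri, Omar, Tariq, Yusuf, Priya.
Omar starts exactly when Dmitri ends (back-to-back, no overlap); Dmitri is clear from here.
Tariq starts before Omar ends → Omar and Tariq overlap.
Yusuf starts before Omar ends → Omar and Yusuf overlap.
Priya starts before Omar ends → Omar and Priya overlap.
Yusuf starts before Tariq ends → Tariq and Yusuf overlap.
Priya starts before Tariq ends → Tariq and Priya overlap.
Priya starts before Yusuf ends → Yusuf and Priya overlap.
Overlapping pairs: Omar & Priya, Omar & Tariq, Omar & Yusuf, Priya & Tariq, Priya & Yusuf, Tariq & Yusuf — 6 in total.

6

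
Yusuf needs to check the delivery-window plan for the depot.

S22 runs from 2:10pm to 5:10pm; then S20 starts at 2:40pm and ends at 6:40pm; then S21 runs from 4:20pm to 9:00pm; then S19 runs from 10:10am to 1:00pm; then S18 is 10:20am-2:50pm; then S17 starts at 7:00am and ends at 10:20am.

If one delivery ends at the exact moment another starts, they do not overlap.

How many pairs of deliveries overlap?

Sorted by start: S17, S19, S18, S22, S20, S21.
S19 starts before S17 ends → S17 and S19 overlap.
S18 starts exactly when S17 ends (back-to-back, no overlap), so nothing later overlaps S17 either.
S18 starts before S19 ends → S19 and S18 overlap.
S22 starts after S19 ends, so nothing later overlaps S19 either.
S22 starts before S18 ends → S18 and S22 overlap.
S20 starts before S18 ends → S18 and S20 overlap.
S21 starts after S18 ends.
S20 starts before S22 ends → S22 and S20 overlap.
S21 starts before S22 ends → S22 and S21 overlap.
S21 starts before S20 ends → S20 and S21 overlap.
Overlapping pairs: S17 & S19, S18 & S19, S18 & S20, S18 & S22, S20 & S21, S20 & S22, S21 & S22 — 7 in total.

7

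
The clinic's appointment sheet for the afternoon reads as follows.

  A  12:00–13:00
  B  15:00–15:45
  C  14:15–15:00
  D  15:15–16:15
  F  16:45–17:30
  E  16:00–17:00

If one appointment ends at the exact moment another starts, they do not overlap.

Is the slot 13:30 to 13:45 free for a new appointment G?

A: ends 13:00 at or before G starts 13:30 → clear.
C: starts 14:15 at or after G ends 13:45 → clear.
B: starts 15:00 at or after G ends 13:45 → clear.
D: starts 15:15 at or after G ends 13:45 → clear.
E: starts 16:00 at or after G ends 13:45 → clear.
F: starts 16:45 at or after G ends 13:45 → clear.

Yes — the slot is free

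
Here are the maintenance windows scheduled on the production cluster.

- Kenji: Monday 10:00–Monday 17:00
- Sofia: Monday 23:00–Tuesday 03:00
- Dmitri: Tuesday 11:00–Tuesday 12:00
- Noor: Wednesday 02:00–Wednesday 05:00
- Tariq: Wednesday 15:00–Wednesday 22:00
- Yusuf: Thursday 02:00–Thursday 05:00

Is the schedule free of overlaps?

Sorted by start: Kenji, Sofia, Dmitri, Noor, Tariq, Yusuf.
Sofia starts after Kenji ends — done with Kenji.
Dmitri starts after Sofia ends — done with Sofia.
Noor starts after Dmitri ends — done with Dmitri.
Tariq starts after Noor ends — done with Noor.
Yusuf starts after Tariq ends.
Every pair is clear; the schedule has no overlaps.

Yes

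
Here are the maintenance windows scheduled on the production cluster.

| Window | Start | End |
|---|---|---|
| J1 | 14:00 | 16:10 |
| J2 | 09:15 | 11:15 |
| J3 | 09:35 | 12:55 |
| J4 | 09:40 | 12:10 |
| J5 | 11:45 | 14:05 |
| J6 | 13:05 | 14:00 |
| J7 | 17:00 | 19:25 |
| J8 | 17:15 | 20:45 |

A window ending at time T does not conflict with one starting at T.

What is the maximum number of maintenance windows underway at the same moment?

Sort all start/end points and keep a running count:
09:15 start J2 → 1
09:35 start J3 → 2
09:40 start J4 → 3
11:15 end J2 → 2
11:45 start J5 → 3
12:10 end J4 → 2
12:55 end J3 → 1
13:05 start J6 → 2
14:00 end J6 → 1
14:00 start J1 → 2
14:05 end J5 → 1
16:10 end J1 → 0
17:00 start J7 → 1
17:15 start J8 → 2
19:25 end J7 → 1
20:45 end J8 → 0
Peak is 3, at 09:40 (J2, J3, J4).

3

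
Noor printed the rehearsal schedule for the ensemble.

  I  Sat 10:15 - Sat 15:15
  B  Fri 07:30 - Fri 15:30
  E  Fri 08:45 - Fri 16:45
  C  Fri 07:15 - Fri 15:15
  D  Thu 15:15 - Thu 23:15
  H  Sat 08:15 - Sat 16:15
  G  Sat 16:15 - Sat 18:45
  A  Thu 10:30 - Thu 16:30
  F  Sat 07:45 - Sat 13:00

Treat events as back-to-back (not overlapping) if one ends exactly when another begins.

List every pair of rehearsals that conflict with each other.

A & D, B & C, B & E, C & E, F & H, F & I, H & I

Check each pair: they overlap iff neither finishes before the other starts.
Sorted by start: A, D, C, B, E, F, H, I, G.
D starts before A ends → A and D overlap.
C starts after A ends, so nothing later overlaps A either.
C starts after D ends, so nothing later overlaps D either.
B starts before C ends → C and B overlap.
E starts before C ends → C and E overlap.
F starts after C ends, so nothing later overlaps C either.
E starts before B ends → B and E overlap.
F starts after B ends, so nothing later overlaps B either.
F starts after E ends, so nothing later overlaps E either.
H starts before F ends → F and H overlap.
I starts before F ends → F and I overlap.
G starts after F ends.
I starts before H ends → H and I overlap.
G starts exactly when H ends (back-to-back, no overlap).
G starts after I ends.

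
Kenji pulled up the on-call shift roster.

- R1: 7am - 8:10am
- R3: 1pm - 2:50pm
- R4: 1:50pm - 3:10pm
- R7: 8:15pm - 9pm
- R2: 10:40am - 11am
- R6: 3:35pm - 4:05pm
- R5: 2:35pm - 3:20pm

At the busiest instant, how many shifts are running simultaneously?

3

Sweep the timeline, counting +1 at each start and −1 at each end (ends before starts at a tie):
7am start R1 → 1
8:10am end R1 → 0
10:40am start R2 → 1
11am end R2 → 0
1pm start R3 → 1
1:50pm start R4 → 2
2:35pm start R5 → 3
2:50pm end R3 → 2
3:10pm end R4 → 1
3:20pm end R5 → 0
3:35pm start R6 → 1
4:05pm end R6 → 0
8:15pm start R7 → 1
9pm end R7 → 0
Peak is 3, at 2:35pm (R3, R4, R5).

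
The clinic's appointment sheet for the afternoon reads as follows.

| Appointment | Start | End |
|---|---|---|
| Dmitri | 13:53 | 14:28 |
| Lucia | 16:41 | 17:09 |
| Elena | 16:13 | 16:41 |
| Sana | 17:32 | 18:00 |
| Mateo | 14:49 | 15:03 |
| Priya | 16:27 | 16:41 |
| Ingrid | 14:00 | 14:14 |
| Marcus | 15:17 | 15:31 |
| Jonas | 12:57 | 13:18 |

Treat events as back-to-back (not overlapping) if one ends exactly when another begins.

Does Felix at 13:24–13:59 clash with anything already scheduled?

Jonas: ends 13:18 at or before Felix starts 13:24 → clear.
Dmitri: starts 13:53 before Felix ends 13:59, and ends 14:28 after Felix starts 13:24 → overlap.
Ingrid: starts 14:00 at or after Felix ends 13:59 → clear.
Mateo: starts 14:49 at or after Felix ends 13:59 → clear.
Marcus: starts 15:17 at or after Felix ends 13:59 → clear.
Elena: starts 16:13 at or after Felix ends 13:59 → clear.
Priya: starts 16:27 at or after Felix ends 13:59 → clear.
Lucia: starts 16:41 at or after Felix ends 13:59 → clear.
Sana: starts 17:32 at or after Felix ends 13:59 → clear.
Felix overlaps Dmitri.

Yes — it overlaps Dmitri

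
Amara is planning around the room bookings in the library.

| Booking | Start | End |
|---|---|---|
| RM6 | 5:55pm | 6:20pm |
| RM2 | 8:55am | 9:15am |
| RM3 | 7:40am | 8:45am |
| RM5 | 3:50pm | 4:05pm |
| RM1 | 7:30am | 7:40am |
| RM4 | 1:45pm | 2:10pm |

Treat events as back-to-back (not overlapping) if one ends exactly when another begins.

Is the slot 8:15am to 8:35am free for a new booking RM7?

No — it overlaps RM3

RM1: ends 7:40am at or before RM7 starts 8:15am → clear.
RM3: starts 7:40am before RM7 ends 8:35am, and ends 8:45am after RM7 starts 8:15am → overlap.
RM2: starts 8:55am at or after RM7 ends 8:35am → clear.
RM4: starts 1:45pm at or after RM7 ends 8:35am → clear.
RM5: starts 3:50pm at or after RM7 ends 8:35am → clear.
RM6: starts 5:55pm at or after RM7 ends 8:35am → clear.
RM7 overlaps RM3.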